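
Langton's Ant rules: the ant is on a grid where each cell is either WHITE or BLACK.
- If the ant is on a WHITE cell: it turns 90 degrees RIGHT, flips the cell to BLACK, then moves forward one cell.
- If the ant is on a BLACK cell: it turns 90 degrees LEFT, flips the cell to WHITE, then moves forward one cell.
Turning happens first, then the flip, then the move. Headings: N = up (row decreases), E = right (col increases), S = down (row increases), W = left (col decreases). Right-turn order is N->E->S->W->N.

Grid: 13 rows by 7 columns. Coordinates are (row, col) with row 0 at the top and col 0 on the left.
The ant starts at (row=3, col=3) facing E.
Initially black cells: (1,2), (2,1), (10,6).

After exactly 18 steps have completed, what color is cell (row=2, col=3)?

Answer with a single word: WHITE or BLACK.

Answer: WHITE

Derivation:
Step 1: on WHITE (3,3): turn R to S, flip to black, move to (4,3). |black|=4
Step 2: on WHITE (4,3): turn R to W, flip to black, move to (4,2). |black|=5
Step 3: on WHITE (4,2): turn R to N, flip to black, move to (3,2). |black|=6
Step 4: on WHITE (3,2): turn R to E, flip to black, move to (3,3). |black|=7
Step 5: on BLACK (3,3): turn L to N, flip to white, move to (2,3). |black|=6
Step 6: on WHITE (2,3): turn R to E, flip to black, move to (2,4). |black|=7
Step 7: on WHITE (2,4): turn R to S, flip to black, move to (3,4). |black|=8
Step 8: on WHITE (3,4): turn R to W, flip to black, move to (3,3). |black|=9
Step 9: on WHITE (3,3): turn R to N, flip to black, move to (2,3). |black|=10
Step 10: on BLACK (2,3): turn L to W, flip to white, move to (2,2). |black|=9
Step 11: on WHITE (2,2): turn R to N, flip to black, move to (1,2). |black|=10
Step 12: on BLACK (1,2): turn L to W, flip to white, move to (1,1). |black|=9
Step 13: on WHITE (1,1): turn R to N, flip to black, move to (0,1). |black|=10
Step 14: on WHITE (0,1): turn R to E, flip to black, move to (0,2). |black|=11
Step 15: on WHITE (0,2): turn R to S, flip to black, move to (1,2). |black|=12
Step 16: on WHITE (1,2): turn R to W, flip to black, move to (1,1). |black|=13
Step 17: on BLACK (1,1): turn L to S, flip to white, move to (2,1). |black|=12
Step 18: on BLACK (2,1): turn L to E, flip to white, move to (2,2). |black|=11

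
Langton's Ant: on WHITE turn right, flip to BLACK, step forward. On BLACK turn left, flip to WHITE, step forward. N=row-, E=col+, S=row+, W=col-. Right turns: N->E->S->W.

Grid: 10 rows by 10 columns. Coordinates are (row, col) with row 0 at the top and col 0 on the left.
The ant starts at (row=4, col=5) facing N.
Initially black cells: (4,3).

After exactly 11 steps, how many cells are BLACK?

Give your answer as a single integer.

Step 1: on WHITE (4,5): turn R to E, flip to black, move to (4,6). |black|=2
Step 2: on WHITE (4,6): turn R to S, flip to black, move to (5,6). |black|=3
Step 3: on WHITE (5,6): turn R to W, flip to black, move to (5,5). |black|=4
Step 4: on WHITE (5,5): turn R to N, flip to black, move to (4,5). |black|=5
Step 5: on BLACK (4,5): turn L to W, flip to white, move to (4,4). |black|=4
Step 6: on WHITE (4,4): turn R to N, flip to black, move to (3,4). |black|=5
Step 7: on WHITE (3,4): turn R to E, flip to black, move to (3,5). |black|=6
Step 8: on WHITE (3,5): turn R to S, flip to black, move to (4,5). |black|=7
Step 9: on WHITE (4,5): turn R to W, flip to black, move to (4,4). |black|=8
Step 10: on BLACK (4,4): turn L to S, flip to white, move to (5,4). |black|=7
Step 11: on WHITE (5,4): turn R to W, flip to black, move to (5,3). |black|=8

Answer: 8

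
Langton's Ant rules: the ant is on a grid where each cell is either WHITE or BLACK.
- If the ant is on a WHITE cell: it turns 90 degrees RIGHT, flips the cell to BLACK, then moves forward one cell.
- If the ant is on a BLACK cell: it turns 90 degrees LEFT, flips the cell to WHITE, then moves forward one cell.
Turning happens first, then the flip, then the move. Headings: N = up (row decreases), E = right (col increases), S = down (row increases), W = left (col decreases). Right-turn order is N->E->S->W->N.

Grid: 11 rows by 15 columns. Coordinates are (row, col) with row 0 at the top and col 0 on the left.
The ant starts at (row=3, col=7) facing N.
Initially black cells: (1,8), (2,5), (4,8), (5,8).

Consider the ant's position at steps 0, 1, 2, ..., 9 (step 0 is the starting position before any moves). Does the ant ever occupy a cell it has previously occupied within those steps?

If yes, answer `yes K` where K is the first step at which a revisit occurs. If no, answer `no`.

Answer: yes 9

Derivation:
Step 1: on WHITE (3,7): turn R to E, flip to black, move to (3,8). |black|=5 — new cell
Step 2: on WHITE (3,8): turn R to S, flip to black, move to (4,8). |black|=6 — new cell
Step 3: on BLACK (4,8): turn L to E, flip to white, move to (4,9). |black|=5 — new cell
Step 4: on WHITE (4,9): turn R to S, flip to black, move to (5,9). |black|=6 — new cell
Step 5: on WHITE (5,9): turn R to W, flip to black, move to (5,8). |black|=7 — new cell
Step 6: on BLACK (5,8): turn L to S, flip to white, move to (6,8). |black|=6 — new cell
Step 7: on WHITE (6,8): turn R to W, flip to black, move to (6,7). |black|=7 — new cell
Step 8: on WHITE (6,7): turn R to N, flip to black, move to (5,7). |black|=8 — new cell
Step 9: on WHITE (5,7): turn R to E, flip to black, move to (5,8). |black|=9 — REVISIT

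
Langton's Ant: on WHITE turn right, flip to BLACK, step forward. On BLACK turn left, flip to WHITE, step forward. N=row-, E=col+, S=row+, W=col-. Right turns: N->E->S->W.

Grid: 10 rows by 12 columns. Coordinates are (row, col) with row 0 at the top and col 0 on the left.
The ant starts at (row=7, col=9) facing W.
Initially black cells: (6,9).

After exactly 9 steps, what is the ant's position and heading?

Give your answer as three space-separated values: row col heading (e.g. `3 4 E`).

Step 1: on WHITE (7,9): turn R to N, flip to black, move to (6,9). |black|=2
Step 2: on BLACK (6,9): turn L to W, flip to white, move to (6,8). |black|=1
Step 3: on WHITE (6,8): turn R to N, flip to black, move to (5,8). |black|=2
Step 4: on WHITE (5,8): turn R to E, flip to black, move to (5,9). |black|=3
Step 5: on WHITE (5,9): turn R to S, flip to black, move to (6,9). |black|=4
Step 6: on WHITE (6,9): turn R to W, flip to black, move to (6,8). |black|=5
Step 7: on BLACK (6,8): turn L to S, flip to white, move to (7,8). |black|=4
Step 8: on WHITE (7,8): turn R to W, flip to black, move to (7,7). |black|=5
Step 9: on WHITE (7,7): turn R to N, flip to black, move to (6,7). |black|=6

Answer: 6 7 N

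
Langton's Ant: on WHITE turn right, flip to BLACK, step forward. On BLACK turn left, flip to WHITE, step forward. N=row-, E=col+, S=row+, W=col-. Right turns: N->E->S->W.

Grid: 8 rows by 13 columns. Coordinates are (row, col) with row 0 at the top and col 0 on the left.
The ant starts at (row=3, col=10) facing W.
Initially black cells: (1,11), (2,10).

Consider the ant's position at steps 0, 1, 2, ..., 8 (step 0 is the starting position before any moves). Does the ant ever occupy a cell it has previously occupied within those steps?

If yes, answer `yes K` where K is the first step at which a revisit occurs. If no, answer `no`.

Step 1: on WHITE (3,10): turn R to N, flip to black, move to (2,10). |black|=3 — new cell
Step 2: on BLACK (2,10): turn L to W, flip to white, move to (2,9). |black|=2 — new cell
Step 3: on WHITE (2,9): turn R to N, flip to black, move to (1,9). |black|=3 — new cell
Step 4: on WHITE (1,9): turn R to E, flip to black, move to (1,10). |black|=4 — new cell
Step 5: on WHITE (1,10): turn R to S, flip to black, move to (2,10). |black|=5 — REVISIT

Answer: yes 5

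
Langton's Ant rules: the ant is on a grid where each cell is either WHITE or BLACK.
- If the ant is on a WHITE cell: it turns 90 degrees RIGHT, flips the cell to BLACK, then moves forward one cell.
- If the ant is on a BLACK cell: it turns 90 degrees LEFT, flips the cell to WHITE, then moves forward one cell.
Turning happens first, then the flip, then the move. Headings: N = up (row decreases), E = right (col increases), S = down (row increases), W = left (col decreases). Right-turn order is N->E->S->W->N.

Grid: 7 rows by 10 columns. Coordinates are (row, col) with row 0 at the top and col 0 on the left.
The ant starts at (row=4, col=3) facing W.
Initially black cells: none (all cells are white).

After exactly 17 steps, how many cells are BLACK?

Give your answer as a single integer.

Step 1: on WHITE (4,3): turn R to N, flip to black, move to (3,3). |black|=1
Step 2: on WHITE (3,3): turn R to E, flip to black, move to (3,4). |black|=2
Step 3: on WHITE (3,4): turn R to S, flip to black, move to (4,4). |black|=3
Step 4: on WHITE (4,4): turn R to W, flip to black, move to (4,3). |black|=4
Step 5: on BLACK (4,3): turn L to S, flip to white, move to (5,3). |black|=3
Step 6: on WHITE (5,3): turn R to W, flip to black, move to (5,2). |black|=4
Step 7: on WHITE (5,2): turn R to N, flip to black, move to (4,2). |black|=5
Step 8: on WHITE (4,2): turn R to E, flip to black, move to (4,3). |black|=6
Step 9: on WHITE (4,3): turn R to S, flip to black, move to (5,3). |black|=7
Step 10: on BLACK (5,3): turn L to E, flip to white, move to (5,4). |black|=6
Step 11: on WHITE (5,4): turn R to S, flip to black, move to (6,4). |black|=7
Step 12: on WHITE (6,4): turn R to W, flip to black, move to (6,3). |black|=8
Step 13: on WHITE (6,3): turn R to N, flip to black, move to (5,3). |black|=9
Step 14: on WHITE (5,3): turn R to E, flip to black, move to (5,4). |black|=10
Step 15: on BLACK (5,4): turn L to N, flip to white, move to (4,4). |black|=9
Step 16: on BLACK (4,4): turn L to W, flip to white, move to (4,3). |black|=8
Step 17: on BLACK (4,3): turn L to S, flip to white, move to (5,3). |black|=7

Answer: 7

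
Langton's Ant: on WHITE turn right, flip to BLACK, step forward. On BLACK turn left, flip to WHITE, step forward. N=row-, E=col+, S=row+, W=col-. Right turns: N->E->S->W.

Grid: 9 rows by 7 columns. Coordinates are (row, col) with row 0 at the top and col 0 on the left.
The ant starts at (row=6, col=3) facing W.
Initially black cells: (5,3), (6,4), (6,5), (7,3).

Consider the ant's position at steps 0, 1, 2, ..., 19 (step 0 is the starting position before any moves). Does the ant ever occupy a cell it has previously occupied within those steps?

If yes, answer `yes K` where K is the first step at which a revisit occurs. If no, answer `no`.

Answer: yes 5

Derivation:
Step 1: on WHITE (6,3): turn R to N, flip to black, move to (5,3). |black|=5 — new cell
Step 2: on BLACK (5,3): turn L to W, flip to white, move to (5,2). |black|=4 — new cell
Step 3: on WHITE (5,2): turn R to N, flip to black, move to (4,2). |black|=5 — new cell
Step 4: on WHITE (4,2): turn R to E, flip to black, move to (4,3). |black|=6 — new cell
Step 5: on WHITE (4,3): turn R to S, flip to black, move to (5,3). |black|=7 — REVISIT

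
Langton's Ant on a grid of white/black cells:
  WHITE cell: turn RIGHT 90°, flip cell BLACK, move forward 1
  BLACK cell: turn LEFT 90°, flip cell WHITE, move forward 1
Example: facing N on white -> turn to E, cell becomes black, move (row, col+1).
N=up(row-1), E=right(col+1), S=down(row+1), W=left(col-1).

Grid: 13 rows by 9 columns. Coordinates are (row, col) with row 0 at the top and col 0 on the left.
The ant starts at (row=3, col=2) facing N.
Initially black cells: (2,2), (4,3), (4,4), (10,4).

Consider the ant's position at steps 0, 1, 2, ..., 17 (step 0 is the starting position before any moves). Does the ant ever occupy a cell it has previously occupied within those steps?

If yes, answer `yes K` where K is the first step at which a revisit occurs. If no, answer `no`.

Answer: yes 7

Derivation:
Step 1: on WHITE (3,2): turn R to E, flip to black, move to (3,3). |black|=5 — new cell
Step 2: on WHITE (3,3): turn R to S, flip to black, move to (4,3). |black|=6 — new cell
Step 3: on BLACK (4,3): turn L to E, flip to white, move to (4,4). |black|=5 — new cell
Step 4: on BLACK (4,4): turn L to N, flip to white, move to (3,4). |black|=4 — new cell
Step 5: on WHITE (3,4): turn R to E, flip to black, move to (3,5). |black|=5 — new cell
Step 6: on WHITE (3,5): turn R to S, flip to black, move to (4,5). |black|=6 — new cell
Step 7: on WHITE (4,5): turn R to W, flip to black, move to (4,4). |black|=7 — REVISIT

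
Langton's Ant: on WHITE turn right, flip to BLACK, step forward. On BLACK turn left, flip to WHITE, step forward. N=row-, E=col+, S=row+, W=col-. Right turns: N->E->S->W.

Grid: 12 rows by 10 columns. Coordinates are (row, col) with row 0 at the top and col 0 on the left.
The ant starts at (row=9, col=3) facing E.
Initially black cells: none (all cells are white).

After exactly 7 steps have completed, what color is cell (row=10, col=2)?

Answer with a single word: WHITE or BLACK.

Answer: BLACK

Derivation:
Step 1: on WHITE (9,3): turn R to S, flip to black, move to (10,3). |black|=1
Step 2: on WHITE (10,3): turn R to W, flip to black, move to (10,2). |black|=2
Step 3: on WHITE (10,2): turn R to N, flip to black, move to (9,2). |black|=3
Step 4: on WHITE (9,2): turn R to E, flip to black, move to (9,3). |black|=4
Step 5: on BLACK (9,3): turn L to N, flip to white, move to (8,3). |black|=3
Step 6: on WHITE (8,3): turn R to E, flip to black, move to (8,4). |black|=4
Step 7: on WHITE (8,4): turn R to S, flip to black, move to (9,4). |black|=5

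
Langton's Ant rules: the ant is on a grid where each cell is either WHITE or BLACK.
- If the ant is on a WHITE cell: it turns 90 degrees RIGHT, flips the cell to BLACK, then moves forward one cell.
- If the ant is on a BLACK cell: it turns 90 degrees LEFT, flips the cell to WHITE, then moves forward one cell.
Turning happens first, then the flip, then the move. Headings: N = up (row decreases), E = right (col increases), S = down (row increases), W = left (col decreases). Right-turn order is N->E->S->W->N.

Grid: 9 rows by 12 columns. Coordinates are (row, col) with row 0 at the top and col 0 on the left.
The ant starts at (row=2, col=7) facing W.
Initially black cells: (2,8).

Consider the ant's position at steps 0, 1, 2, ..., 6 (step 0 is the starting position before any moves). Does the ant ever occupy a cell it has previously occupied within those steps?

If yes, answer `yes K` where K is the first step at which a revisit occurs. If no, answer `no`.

Answer: no

Derivation:
Step 1: on WHITE (2,7): turn R to N, flip to black, move to (1,7). |black|=2 — new cell
Step 2: on WHITE (1,7): turn R to E, flip to black, move to (1,8). |black|=3 — new cell
Step 3: on WHITE (1,8): turn R to S, flip to black, move to (2,8). |black|=4 — new cell
Step 4: on BLACK (2,8): turn L to E, flip to white, move to (2,9). |black|=3 — new cell
Step 5: on WHITE (2,9): turn R to S, flip to black, move to (3,9). |black|=4 — new cell
Step 6: on WHITE (3,9): turn R to W, flip to black, move to (3,8). |black|=5 — new cell
No revisit within 6 steps.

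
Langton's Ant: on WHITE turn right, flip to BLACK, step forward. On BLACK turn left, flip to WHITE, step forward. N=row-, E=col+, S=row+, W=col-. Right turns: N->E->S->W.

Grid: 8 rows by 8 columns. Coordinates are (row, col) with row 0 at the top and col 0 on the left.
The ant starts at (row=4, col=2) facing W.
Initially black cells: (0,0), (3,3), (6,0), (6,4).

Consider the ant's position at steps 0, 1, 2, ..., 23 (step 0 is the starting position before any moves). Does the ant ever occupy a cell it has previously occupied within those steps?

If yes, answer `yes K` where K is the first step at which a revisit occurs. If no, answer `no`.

Answer: yes 6

Derivation:
Step 1: on WHITE (4,2): turn R to N, flip to black, move to (3,2). |black|=5 — new cell
Step 2: on WHITE (3,2): turn R to E, flip to black, move to (3,3). |black|=6 — new cell
Step 3: on BLACK (3,3): turn L to N, flip to white, move to (2,3). |black|=5 — new cell
Step 4: on WHITE (2,3): turn R to E, flip to black, move to (2,4). |black|=6 — new cell
Step 5: on WHITE (2,4): turn R to S, flip to black, move to (3,4). |black|=7 — new cell
Step 6: on WHITE (3,4): turn R to W, flip to black, move to (3,3). |black|=8 — REVISIT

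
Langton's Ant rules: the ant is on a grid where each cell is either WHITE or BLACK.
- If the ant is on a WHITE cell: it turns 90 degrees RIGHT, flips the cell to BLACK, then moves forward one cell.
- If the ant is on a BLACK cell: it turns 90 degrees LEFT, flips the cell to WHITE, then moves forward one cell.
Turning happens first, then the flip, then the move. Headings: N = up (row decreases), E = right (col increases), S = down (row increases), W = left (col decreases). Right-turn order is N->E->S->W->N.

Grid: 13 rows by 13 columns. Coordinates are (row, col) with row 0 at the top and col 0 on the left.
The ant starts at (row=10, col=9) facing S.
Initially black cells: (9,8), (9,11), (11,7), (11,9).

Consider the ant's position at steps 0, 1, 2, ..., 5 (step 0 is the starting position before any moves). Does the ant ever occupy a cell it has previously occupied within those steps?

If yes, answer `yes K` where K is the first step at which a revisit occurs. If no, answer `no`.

Answer: no

Derivation:
Step 1: on WHITE (10,9): turn R to W, flip to black, move to (10,8). |black|=5 — new cell
Step 2: on WHITE (10,8): turn R to N, flip to black, move to (9,8). |black|=6 — new cell
Step 3: on BLACK (9,8): turn L to W, flip to white, move to (9,7). |black|=5 — new cell
Step 4: on WHITE (9,7): turn R to N, flip to black, move to (8,7). |black|=6 — new cell
Step 5: on WHITE (8,7): turn R to E, flip to black, move to (8,8). |black|=7 — new cell
No revisit within 5 steps.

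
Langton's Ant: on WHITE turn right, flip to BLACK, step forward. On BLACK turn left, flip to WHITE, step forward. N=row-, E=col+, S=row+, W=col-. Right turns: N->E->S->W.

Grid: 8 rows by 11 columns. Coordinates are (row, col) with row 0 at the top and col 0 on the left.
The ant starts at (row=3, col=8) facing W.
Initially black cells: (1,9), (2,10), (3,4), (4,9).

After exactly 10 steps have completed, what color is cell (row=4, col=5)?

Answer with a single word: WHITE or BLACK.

Answer: WHITE

Derivation:
Step 1: on WHITE (3,8): turn R to N, flip to black, move to (2,8). |black|=5
Step 2: on WHITE (2,8): turn R to E, flip to black, move to (2,9). |black|=6
Step 3: on WHITE (2,9): turn R to S, flip to black, move to (3,9). |black|=7
Step 4: on WHITE (3,9): turn R to W, flip to black, move to (3,8). |black|=8
Step 5: on BLACK (3,8): turn L to S, flip to white, move to (4,8). |black|=7
Step 6: on WHITE (4,8): turn R to W, flip to black, move to (4,7). |black|=8
Step 7: on WHITE (4,7): turn R to N, flip to black, move to (3,7). |black|=9
Step 8: on WHITE (3,7): turn R to E, flip to black, move to (3,8). |black|=10
Step 9: on WHITE (3,8): turn R to S, flip to black, move to (4,8). |black|=11
Step 10: on BLACK (4,8): turn L to E, flip to white, move to (4,9). |black|=10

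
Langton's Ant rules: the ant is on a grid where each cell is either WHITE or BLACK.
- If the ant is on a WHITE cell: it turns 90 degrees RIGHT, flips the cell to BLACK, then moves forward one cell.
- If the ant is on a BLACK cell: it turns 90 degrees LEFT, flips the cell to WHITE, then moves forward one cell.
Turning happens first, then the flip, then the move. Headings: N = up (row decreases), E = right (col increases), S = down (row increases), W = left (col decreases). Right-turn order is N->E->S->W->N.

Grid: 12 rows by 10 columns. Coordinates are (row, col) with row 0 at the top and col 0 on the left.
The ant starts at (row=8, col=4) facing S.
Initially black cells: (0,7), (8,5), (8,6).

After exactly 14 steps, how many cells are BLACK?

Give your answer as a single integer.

Answer: 9

Derivation:
Step 1: on WHITE (8,4): turn R to W, flip to black, move to (8,3). |black|=4
Step 2: on WHITE (8,3): turn R to N, flip to black, move to (7,3). |black|=5
Step 3: on WHITE (7,3): turn R to E, flip to black, move to (7,4). |black|=6
Step 4: on WHITE (7,4): turn R to S, flip to black, move to (8,4). |black|=7
Step 5: on BLACK (8,4): turn L to E, flip to white, move to (8,5). |black|=6
Step 6: on BLACK (8,5): turn L to N, flip to white, move to (7,5). |black|=5
Step 7: on WHITE (7,5): turn R to E, flip to black, move to (7,6). |black|=6
Step 8: on WHITE (7,6): turn R to S, flip to black, move to (8,6). |black|=7
Step 9: on BLACK (8,6): turn L to E, flip to white, move to (8,7). |black|=6
Step 10: on WHITE (8,7): turn R to S, flip to black, move to (9,7). |black|=7
Step 11: on WHITE (9,7): turn R to W, flip to black, move to (9,6). |black|=8
Step 12: on WHITE (9,6): turn R to N, flip to black, move to (8,6). |black|=9
Step 13: on WHITE (8,6): turn R to E, flip to black, move to (8,7). |black|=10
Step 14: on BLACK (8,7): turn L to N, flip to white, move to (7,7). |black|=9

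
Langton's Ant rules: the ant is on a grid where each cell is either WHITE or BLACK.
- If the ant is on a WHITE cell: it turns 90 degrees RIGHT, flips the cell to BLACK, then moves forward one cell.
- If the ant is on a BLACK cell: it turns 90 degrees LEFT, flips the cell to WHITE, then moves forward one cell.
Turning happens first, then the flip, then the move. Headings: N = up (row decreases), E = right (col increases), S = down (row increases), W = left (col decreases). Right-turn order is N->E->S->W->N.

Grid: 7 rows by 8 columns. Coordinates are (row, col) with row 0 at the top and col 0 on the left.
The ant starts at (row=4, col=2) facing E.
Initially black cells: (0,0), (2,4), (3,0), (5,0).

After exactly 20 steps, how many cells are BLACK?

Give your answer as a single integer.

Answer: 10

Derivation:
Step 1: on WHITE (4,2): turn R to S, flip to black, move to (5,2). |black|=5
Step 2: on WHITE (5,2): turn R to W, flip to black, move to (5,1). |black|=6
Step 3: on WHITE (5,1): turn R to N, flip to black, move to (4,1). |black|=7
Step 4: on WHITE (4,1): turn R to E, flip to black, move to (4,2). |black|=8
Step 5: on BLACK (4,2): turn L to N, flip to white, move to (3,2). |black|=7
Step 6: on WHITE (3,2): turn R to E, flip to black, move to (3,3). |black|=8
Step 7: on WHITE (3,3): turn R to S, flip to black, move to (4,3). |black|=9
Step 8: on WHITE (4,3): turn R to W, flip to black, move to (4,2). |black|=10
Step 9: on WHITE (4,2): turn R to N, flip to black, move to (3,2). |black|=11
Step 10: on BLACK (3,2): turn L to W, flip to white, move to (3,1). |black|=10
Step 11: on WHITE (3,1): turn R to N, flip to black, move to (2,1). |black|=11
Step 12: on WHITE (2,1): turn R to E, flip to black, move to (2,2). |black|=12
Step 13: on WHITE (2,2): turn R to S, flip to black, move to (3,2). |black|=13
Step 14: on WHITE (3,2): turn R to W, flip to black, move to (3,1). |black|=14
Step 15: on BLACK (3,1): turn L to S, flip to white, move to (4,1). |black|=13
Step 16: on BLACK (4,1): turn L to E, flip to white, move to (4,2). |black|=12
Step 17: on BLACK (4,2): turn L to N, flip to white, move to (3,2). |black|=11
Step 18: on BLACK (3,2): turn L to W, flip to white, move to (3,1). |black|=10
Step 19: on WHITE (3,1): turn R to N, flip to black, move to (2,1). |black|=11
Step 20: on BLACK (2,1): turn L to W, flip to white, move to (2,0). |black|=10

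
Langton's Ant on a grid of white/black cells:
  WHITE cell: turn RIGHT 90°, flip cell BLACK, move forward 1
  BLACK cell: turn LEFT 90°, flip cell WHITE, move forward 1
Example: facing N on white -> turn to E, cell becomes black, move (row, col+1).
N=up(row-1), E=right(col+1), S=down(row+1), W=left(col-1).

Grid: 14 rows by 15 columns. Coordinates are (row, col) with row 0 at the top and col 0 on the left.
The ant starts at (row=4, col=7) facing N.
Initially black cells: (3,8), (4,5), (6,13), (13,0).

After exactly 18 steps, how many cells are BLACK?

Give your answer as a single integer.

Answer: 14

Derivation:
Step 1: on WHITE (4,7): turn R to E, flip to black, move to (4,8). |black|=5
Step 2: on WHITE (4,8): turn R to S, flip to black, move to (5,8). |black|=6
Step 3: on WHITE (5,8): turn R to W, flip to black, move to (5,7). |black|=7
Step 4: on WHITE (5,7): turn R to N, flip to black, move to (4,7). |black|=8
Step 5: on BLACK (4,7): turn L to W, flip to white, move to (4,6). |black|=7
Step 6: on WHITE (4,6): turn R to N, flip to black, move to (3,6). |black|=8
Step 7: on WHITE (3,6): turn R to E, flip to black, move to (3,7). |black|=9
Step 8: on WHITE (3,7): turn R to S, flip to black, move to (4,7). |black|=10
Step 9: on WHITE (4,7): turn R to W, flip to black, move to (4,6). |black|=11
Step 10: on BLACK (4,6): turn L to S, flip to white, move to (5,6). |black|=10
Step 11: on WHITE (5,6): turn R to W, flip to black, move to (5,5). |black|=11
Step 12: on WHITE (5,5): turn R to N, flip to black, move to (4,5). |black|=12
Step 13: on BLACK (4,5): turn L to W, flip to white, move to (4,4). |black|=11
Step 14: on WHITE (4,4): turn R to N, flip to black, move to (3,4). |black|=12
Step 15: on WHITE (3,4): turn R to E, flip to black, move to (3,5). |black|=13
Step 16: on WHITE (3,5): turn R to S, flip to black, move to (4,5). |black|=14
Step 17: on WHITE (4,5): turn R to W, flip to black, move to (4,4). |black|=15
Step 18: on BLACK (4,4): turn L to S, flip to white, move to (5,4). |black|=14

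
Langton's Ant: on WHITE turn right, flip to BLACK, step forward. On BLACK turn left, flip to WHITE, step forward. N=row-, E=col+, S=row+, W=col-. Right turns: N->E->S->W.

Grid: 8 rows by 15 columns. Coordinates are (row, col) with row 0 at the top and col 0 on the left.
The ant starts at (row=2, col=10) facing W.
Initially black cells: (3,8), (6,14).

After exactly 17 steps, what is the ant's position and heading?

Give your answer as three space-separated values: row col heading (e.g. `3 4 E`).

Step 1: on WHITE (2,10): turn R to N, flip to black, move to (1,10). |black|=3
Step 2: on WHITE (1,10): turn R to E, flip to black, move to (1,11). |black|=4
Step 3: on WHITE (1,11): turn R to S, flip to black, move to (2,11). |black|=5
Step 4: on WHITE (2,11): turn R to W, flip to black, move to (2,10). |black|=6
Step 5: on BLACK (2,10): turn L to S, flip to white, move to (3,10). |black|=5
Step 6: on WHITE (3,10): turn R to W, flip to black, move to (3,9). |black|=6
Step 7: on WHITE (3,9): turn R to N, flip to black, move to (2,9). |black|=7
Step 8: on WHITE (2,9): turn R to E, flip to black, move to (2,10). |black|=8
Step 9: on WHITE (2,10): turn R to S, flip to black, move to (3,10). |black|=9
Step 10: on BLACK (3,10): turn L to E, flip to white, move to (3,11). |black|=8
Step 11: on WHITE (3,11): turn R to S, flip to black, move to (4,11). |black|=9
Step 12: on WHITE (4,11): turn R to W, flip to black, move to (4,10). |black|=10
Step 13: on WHITE (4,10): turn R to N, flip to black, move to (3,10). |black|=11
Step 14: on WHITE (3,10): turn R to E, flip to black, move to (3,11). |black|=12
Step 15: on BLACK (3,11): turn L to N, flip to white, move to (2,11). |black|=11
Step 16: on BLACK (2,11): turn L to W, flip to white, move to (2,10). |black|=10
Step 17: on BLACK (2,10): turn L to S, flip to white, move to (3,10). |black|=9

Answer: 3 10 S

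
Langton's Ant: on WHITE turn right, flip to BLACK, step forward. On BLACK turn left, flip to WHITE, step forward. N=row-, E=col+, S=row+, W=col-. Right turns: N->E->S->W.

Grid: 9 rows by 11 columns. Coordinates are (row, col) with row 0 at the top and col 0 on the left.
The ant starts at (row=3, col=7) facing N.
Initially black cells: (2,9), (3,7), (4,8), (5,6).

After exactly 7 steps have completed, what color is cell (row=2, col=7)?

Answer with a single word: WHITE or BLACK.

Answer: BLACK

Derivation:
Step 1: on BLACK (3,7): turn L to W, flip to white, move to (3,6). |black|=3
Step 2: on WHITE (3,6): turn R to N, flip to black, move to (2,6). |black|=4
Step 3: on WHITE (2,6): turn R to E, flip to black, move to (2,7). |black|=5
Step 4: on WHITE (2,7): turn R to S, flip to black, move to (3,7). |black|=6
Step 5: on WHITE (3,7): turn R to W, flip to black, move to (3,6). |black|=7
Step 6: on BLACK (3,6): turn L to S, flip to white, move to (4,6). |black|=6
Step 7: on WHITE (4,6): turn R to W, flip to black, move to (4,5). |black|=7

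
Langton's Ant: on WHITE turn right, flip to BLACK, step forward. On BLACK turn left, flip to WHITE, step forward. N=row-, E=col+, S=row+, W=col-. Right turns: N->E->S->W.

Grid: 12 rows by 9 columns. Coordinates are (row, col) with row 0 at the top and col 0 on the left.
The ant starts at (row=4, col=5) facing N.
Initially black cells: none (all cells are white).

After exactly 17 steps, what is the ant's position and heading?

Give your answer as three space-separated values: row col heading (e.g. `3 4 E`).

Answer: 4 4 W

Derivation:
Step 1: on WHITE (4,5): turn R to E, flip to black, move to (4,6). |black|=1
Step 2: on WHITE (4,6): turn R to S, flip to black, move to (5,6). |black|=2
Step 3: on WHITE (5,6): turn R to W, flip to black, move to (5,5). |black|=3
Step 4: on WHITE (5,5): turn R to N, flip to black, move to (4,5). |black|=4
Step 5: on BLACK (4,5): turn L to W, flip to white, move to (4,4). |black|=3
Step 6: on WHITE (4,4): turn R to N, flip to black, move to (3,4). |black|=4
Step 7: on WHITE (3,4): turn R to E, flip to black, move to (3,5). |black|=5
Step 8: on WHITE (3,5): turn R to S, flip to black, move to (4,5). |black|=6
Step 9: on WHITE (4,5): turn R to W, flip to black, move to (4,4). |black|=7
Step 10: on BLACK (4,4): turn L to S, flip to white, move to (5,4). |black|=6
Step 11: on WHITE (5,4): turn R to W, flip to black, move to (5,3). |black|=7
Step 12: on WHITE (5,3): turn R to N, flip to black, move to (4,3). |black|=8
Step 13: on WHITE (4,3): turn R to E, flip to black, move to (4,4). |black|=9
Step 14: on WHITE (4,4): turn R to S, flip to black, move to (5,4). |black|=10
Step 15: on BLACK (5,4): turn L to E, flip to white, move to (5,5). |black|=9
Step 16: on BLACK (5,5): turn L to N, flip to white, move to (4,5). |black|=8
Step 17: on BLACK (4,5): turn L to W, flip to white, move to (4,4). |black|=7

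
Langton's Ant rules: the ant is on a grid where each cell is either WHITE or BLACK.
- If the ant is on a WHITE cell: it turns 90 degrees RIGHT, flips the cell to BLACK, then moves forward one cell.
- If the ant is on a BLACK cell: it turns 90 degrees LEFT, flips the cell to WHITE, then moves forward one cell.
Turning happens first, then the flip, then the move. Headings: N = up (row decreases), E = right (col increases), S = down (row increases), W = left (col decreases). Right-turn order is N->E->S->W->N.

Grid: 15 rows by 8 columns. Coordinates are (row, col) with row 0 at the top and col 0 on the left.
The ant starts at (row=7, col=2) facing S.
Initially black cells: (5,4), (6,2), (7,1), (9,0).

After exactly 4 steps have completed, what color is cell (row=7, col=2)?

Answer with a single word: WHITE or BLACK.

Step 1: on WHITE (7,2): turn R to W, flip to black, move to (7,1). |black|=5
Step 2: on BLACK (7,1): turn L to S, flip to white, move to (8,1). |black|=4
Step 3: on WHITE (8,1): turn R to W, flip to black, move to (8,0). |black|=5
Step 4: on WHITE (8,0): turn R to N, flip to black, move to (7,0). |black|=6

Answer: BLACK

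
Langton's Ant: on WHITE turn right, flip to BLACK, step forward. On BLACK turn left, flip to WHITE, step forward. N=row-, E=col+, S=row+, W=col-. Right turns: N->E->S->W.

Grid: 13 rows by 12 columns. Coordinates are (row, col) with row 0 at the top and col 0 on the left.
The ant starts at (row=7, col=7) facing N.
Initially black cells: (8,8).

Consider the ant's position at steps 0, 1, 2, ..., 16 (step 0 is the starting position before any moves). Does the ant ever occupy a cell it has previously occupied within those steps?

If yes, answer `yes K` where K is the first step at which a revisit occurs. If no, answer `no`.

Answer: yes 6

Derivation:
Step 1: on WHITE (7,7): turn R to E, flip to black, move to (7,8). |black|=2 — new cell
Step 2: on WHITE (7,8): turn R to S, flip to black, move to (8,8). |black|=3 — new cell
Step 3: on BLACK (8,8): turn L to E, flip to white, move to (8,9). |black|=2 — new cell
Step 4: on WHITE (8,9): turn R to S, flip to black, move to (9,9). |black|=3 — new cell
Step 5: on WHITE (9,9): turn R to W, flip to black, move to (9,8). |black|=4 — new cell
Step 6: on WHITE (9,8): turn R to N, flip to black, move to (8,8). |black|=5 — REVISIT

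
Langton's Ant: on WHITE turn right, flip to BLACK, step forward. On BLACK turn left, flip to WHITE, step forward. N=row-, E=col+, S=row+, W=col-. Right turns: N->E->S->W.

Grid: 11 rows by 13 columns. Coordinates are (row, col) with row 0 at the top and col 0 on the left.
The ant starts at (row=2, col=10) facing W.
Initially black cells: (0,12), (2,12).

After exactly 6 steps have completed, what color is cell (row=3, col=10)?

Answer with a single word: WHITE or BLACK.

Step 1: on WHITE (2,10): turn R to N, flip to black, move to (1,10). |black|=3
Step 2: on WHITE (1,10): turn R to E, flip to black, move to (1,11). |black|=4
Step 3: on WHITE (1,11): turn R to S, flip to black, move to (2,11). |black|=5
Step 4: on WHITE (2,11): turn R to W, flip to black, move to (2,10). |black|=6
Step 5: on BLACK (2,10): turn L to S, flip to white, move to (3,10). |black|=5
Step 6: on WHITE (3,10): turn R to W, flip to black, move to (3,9). |black|=6

Answer: BLACK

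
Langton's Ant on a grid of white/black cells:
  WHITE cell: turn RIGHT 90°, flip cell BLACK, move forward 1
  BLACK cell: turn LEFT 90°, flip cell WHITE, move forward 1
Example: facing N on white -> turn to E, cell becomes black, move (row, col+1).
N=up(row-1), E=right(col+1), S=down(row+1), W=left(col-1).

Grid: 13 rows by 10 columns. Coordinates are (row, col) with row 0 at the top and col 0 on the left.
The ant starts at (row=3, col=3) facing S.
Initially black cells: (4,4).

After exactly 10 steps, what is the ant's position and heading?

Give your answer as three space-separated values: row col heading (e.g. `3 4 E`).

Answer: 4 4 N

Derivation:
Step 1: on WHITE (3,3): turn R to W, flip to black, move to (3,2). |black|=2
Step 2: on WHITE (3,2): turn R to N, flip to black, move to (2,2). |black|=3
Step 3: on WHITE (2,2): turn R to E, flip to black, move to (2,3). |black|=4
Step 4: on WHITE (2,3): turn R to S, flip to black, move to (3,3). |black|=5
Step 5: on BLACK (3,3): turn L to E, flip to white, move to (3,4). |black|=4
Step 6: on WHITE (3,4): turn R to S, flip to black, move to (4,4). |black|=5
Step 7: on BLACK (4,4): turn L to E, flip to white, move to (4,5). |black|=4
Step 8: on WHITE (4,5): turn R to S, flip to black, move to (5,5). |black|=5
Step 9: on WHITE (5,5): turn R to W, flip to black, move to (5,4). |black|=6
Step 10: on WHITE (5,4): turn R to N, flip to black, move to (4,4). |black|=7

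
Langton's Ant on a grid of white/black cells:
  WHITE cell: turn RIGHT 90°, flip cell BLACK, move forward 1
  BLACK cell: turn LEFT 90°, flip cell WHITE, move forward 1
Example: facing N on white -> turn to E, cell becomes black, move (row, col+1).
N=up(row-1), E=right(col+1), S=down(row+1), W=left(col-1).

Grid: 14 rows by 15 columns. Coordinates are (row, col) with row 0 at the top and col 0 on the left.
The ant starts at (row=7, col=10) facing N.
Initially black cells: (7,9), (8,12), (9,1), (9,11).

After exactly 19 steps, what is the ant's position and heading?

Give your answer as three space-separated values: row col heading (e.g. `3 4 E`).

Step 1: on WHITE (7,10): turn R to E, flip to black, move to (7,11). |black|=5
Step 2: on WHITE (7,11): turn R to S, flip to black, move to (8,11). |black|=6
Step 3: on WHITE (8,11): turn R to W, flip to black, move to (8,10). |black|=7
Step 4: on WHITE (8,10): turn R to N, flip to black, move to (7,10). |black|=8
Step 5: on BLACK (7,10): turn L to W, flip to white, move to (7,9). |black|=7
Step 6: on BLACK (7,9): turn L to S, flip to white, move to (8,9). |black|=6
Step 7: on WHITE (8,9): turn R to W, flip to black, move to (8,8). |black|=7
Step 8: on WHITE (8,8): turn R to N, flip to black, move to (7,8). |black|=8
Step 9: on WHITE (7,8): turn R to E, flip to black, move to (7,9). |black|=9
Step 10: on WHITE (7,9): turn R to S, flip to black, move to (8,9). |black|=10
Step 11: on BLACK (8,9): turn L to E, flip to white, move to (8,10). |black|=9
Step 12: on BLACK (8,10): turn L to N, flip to white, move to (7,10). |black|=8
Step 13: on WHITE (7,10): turn R to E, flip to black, move to (7,11). |black|=9
Step 14: on BLACK (7,11): turn L to N, flip to white, move to (6,11). |black|=8
Step 15: on WHITE (6,11): turn R to E, flip to black, move to (6,12). |black|=9
Step 16: on WHITE (6,12): turn R to S, flip to black, move to (7,12). |black|=10
Step 17: on WHITE (7,12): turn R to W, flip to black, move to (7,11). |black|=11
Step 18: on WHITE (7,11): turn R to N, flip to black, move to (6,11). |black|=12
Step 19: on BLACK (6,11): turn L to W, flip to white, move to (6,10). |black|=11

Answer: 6 10 W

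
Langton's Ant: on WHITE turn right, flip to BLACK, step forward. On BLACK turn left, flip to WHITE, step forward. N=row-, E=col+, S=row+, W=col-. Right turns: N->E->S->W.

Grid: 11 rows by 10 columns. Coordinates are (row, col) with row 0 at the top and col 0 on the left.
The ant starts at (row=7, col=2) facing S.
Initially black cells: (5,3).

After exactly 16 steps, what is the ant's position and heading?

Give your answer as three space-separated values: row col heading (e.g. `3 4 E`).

Step 1: on WHITE (7,2): turn R to W, flip to black, move to (7,1). |black|=2
Step 2: on WHITE (7,1): turn R to N, flip to black, move to (6,1). |black|=3
Step 3: on WHITE (6,1): turn R to E, flip to black, move to (6,2). |black|=4
Step 4: on WHITE (6,2): turn R to S, flip to black, move to (7,2). |black|=5
Step 5: on BLACK (7,2): turn L to E, flip to white, move to (7,3). |black|=4
Step 6: on WHITE (7,3): turn R to S, flip to black, move to (8,3). |black|=5
Step 7: on WHITE (8,3): turn R to W, flip to black, move to (8,2). |black|=6
Step 8: on WHITE (8,2): turn R to N, flip to black, move to (7,2). |black|=7
Step 9: on WHITE (7,2): turn R to E, flip to black, move to (7,3). |black|=8
Step 10: on BLACK (7,3): turn L to N, flip to white, move to (6,3). |black|=7
Step 11: on WHITE (6,3): turn R to E, flip to black, move to (6,4). |black|=8
Step 12: on WHITE (6,4): turn R to S, flip to black, move to (7,4). |black|=9
Step 13: on WHITE (7,4): turn R to W, flip to black, move to (7,3). |black|=10
Step 14: on WHITE (7,3): turn R to N, flip to black, move to (6,3). |black|=11
Step 15: on BLACK (6,3): turn L to W, flip to white, move to (6,2). |black|=10
Step 16: on BLACK (6,2): turn L to S, flip to white, move to (7,2). |black|=9

Answer: 7 2 S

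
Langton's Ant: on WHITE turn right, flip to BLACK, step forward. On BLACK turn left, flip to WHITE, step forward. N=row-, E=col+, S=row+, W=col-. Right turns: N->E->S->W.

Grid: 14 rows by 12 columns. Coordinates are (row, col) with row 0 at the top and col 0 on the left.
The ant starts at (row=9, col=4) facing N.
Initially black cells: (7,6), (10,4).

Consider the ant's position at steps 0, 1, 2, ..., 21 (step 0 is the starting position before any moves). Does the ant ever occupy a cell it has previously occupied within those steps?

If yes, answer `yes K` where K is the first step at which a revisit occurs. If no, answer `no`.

Answer: yes 7

Derivation:
Step 1: on WHITE (9,4): turn R to E, flip to black, move to (9,5). |black|=3 — new cell
Step 2: on WHITE (9,5): turn R to S, flip to black, move to (10,5). |black|=4 — new cell
Step 3: on WHITE (10,5): turn R to W, flip to black, move to (10,4). |black|=5 — new cell
Step 4: on BLACK (10,4): turn L to S, flip to white, move to (11,4). |black|=4 — new cell
Step 5: on WHITE (11,4): turn R to W, flip to black, move to (11,3). |black|=5 — new cell
Step 6: on WHITE (11,3): turn R to N, flip to black, move to (10,3). |black|=6 — new cell
Step 7: on WHITE (10,3): turn R to E, flip to black, move to (10,4). |black|=7 — REVISIT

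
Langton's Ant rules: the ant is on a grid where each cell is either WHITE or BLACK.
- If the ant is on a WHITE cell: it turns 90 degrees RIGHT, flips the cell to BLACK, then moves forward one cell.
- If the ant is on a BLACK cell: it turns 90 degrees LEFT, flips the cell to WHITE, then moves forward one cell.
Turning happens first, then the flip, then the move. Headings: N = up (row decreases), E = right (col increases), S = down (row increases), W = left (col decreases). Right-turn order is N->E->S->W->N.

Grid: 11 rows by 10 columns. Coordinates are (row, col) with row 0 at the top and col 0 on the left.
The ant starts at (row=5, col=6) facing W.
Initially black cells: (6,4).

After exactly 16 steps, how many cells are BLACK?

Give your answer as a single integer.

Step 1: on WHITE (5,6): turn R to N, flip to black, move to (4,6). |black|=2
Step 2: on WHITE (4,6): turn R to E, flip to black, move to (4,7). |black|=3
Step 3: on WHITE (4,7): turn R to S, flip to black, move to (5,7). |black|=4
Step 4: on WHITE (5,7): turn R to W, flip to black, move to (5,6). |black|=5
Step 5: on BLACK (5,6): turn L to S, flip to white, move to (6,6). |black|=4
Step 6: on WHITE (6,6): turn R to W, flip to black, move to (6,5). |black|=5
Step 7: on WHITE (6,5): turn R to N, flip to black, move to (5,5). |black|=6
Step 8: on WHITE (5,5): turn R to E, flip to black, move to (5,6). |black|=7
Step 9: on WHITE (5,6): turn R to S, flip to black, move to (6,6). |black|=8
Step 10: on BLACK (6,6): turn L to E, flip to white, move to (6,7). |black|=7
Step 11: on WHITE (6,7): turn R to S, flip to black, move to (7,7). |black|=8
Step 12: on WHITE (7,7): turn R to W, flip to black, move to (7,6). |black|=9
Step 13: on WHITE (7,6): turn R to N, flip to black, move to (6,6). |black|=10
Step 14: on WHITE (6,6): turn R to E, flip to black, move to (6,7). |black|=11
Step 15: on BLACK (6,7): turn L to N, flip to white, move to (5,7). |black|=10
Step 16: on BLACK (5,7): turn L to W, flip to white, move to (5,6). |black|=9

Answer: 9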